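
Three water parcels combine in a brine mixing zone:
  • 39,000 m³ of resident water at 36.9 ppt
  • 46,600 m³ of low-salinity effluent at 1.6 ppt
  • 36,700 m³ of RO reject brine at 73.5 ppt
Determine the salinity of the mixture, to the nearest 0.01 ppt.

34.43 ppt

Conserving salt mass:
salt = 39,000×36.9 + 46,600×1.6 + 36,700×73.5 = 1,439,100 + 74,560 + 2,697,450 = 4,211,110
volume = 39,000 + 46,600 + 36,700 = 122,300 m³
S = 4,211,110 / 122,300 = 34.4326 ppt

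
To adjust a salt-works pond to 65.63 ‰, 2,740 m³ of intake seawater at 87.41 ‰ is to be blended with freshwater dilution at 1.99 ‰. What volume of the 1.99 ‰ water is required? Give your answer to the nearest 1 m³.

Salt balance: 2,740×87.41 + V×1.99 = (2,740+V)×65.63
239,503.4 + 1.99V = 179,826.2 + 65.63V
59,677.2 = 63.64V
V = 937.73 m³

938 m³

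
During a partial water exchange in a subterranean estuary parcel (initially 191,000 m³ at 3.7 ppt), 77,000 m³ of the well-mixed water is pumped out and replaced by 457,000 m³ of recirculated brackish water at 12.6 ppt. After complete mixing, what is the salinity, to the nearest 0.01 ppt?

10.82 ppt

Remaining after removal: 114,000 m³ at 3.7 ppt (salt = 421,800)
After addition: salt = 421,800 + 457,000×12.6 = 6,180,000; volume = 571,000 m³
S = 6,180,000 / 571,000 = 10.8231 ppt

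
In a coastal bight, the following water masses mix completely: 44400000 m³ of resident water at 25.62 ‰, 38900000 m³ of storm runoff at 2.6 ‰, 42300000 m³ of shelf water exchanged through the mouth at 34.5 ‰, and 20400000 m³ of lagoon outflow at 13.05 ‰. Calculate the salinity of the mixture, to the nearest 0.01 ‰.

Total salt / total volume:
salt = 44,400,000×25.62 + 38,900,000×2.6 + 42,300,000×34.5 + 20,400,000×13.05 = 1,137,528,000 + 101,140,000 + 1,459,350,000 + 266,220,000 = 2,964,238,000
volume = 44,400,000 + 38,900,000 + 42,300,000 + 20,400,000 = 146,000,000 m³
S = 2,964,238,000 / 146,000,000 = 20.303 ‰

20.30 ‰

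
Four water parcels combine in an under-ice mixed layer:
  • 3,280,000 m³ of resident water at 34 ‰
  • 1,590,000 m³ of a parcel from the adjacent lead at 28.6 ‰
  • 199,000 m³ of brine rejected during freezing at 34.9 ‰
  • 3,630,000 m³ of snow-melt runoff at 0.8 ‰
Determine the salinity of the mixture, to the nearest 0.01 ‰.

19.18 ‰

Salt balance:
salt = 3,280,000×34 + 1,590,000×28.6 + 199,000×34.9 + 3,630,000×0.8 = 111,520,000 + 45,474,000 + 6,945,100 + 2,904,000 = 166,843,100
volume = 3,280,000 + 1,590,000 + 199,000 + 3,630,000 = 8,699,000 m³
S = 166,843,100 / 8,699,000 = 19.1796 ‰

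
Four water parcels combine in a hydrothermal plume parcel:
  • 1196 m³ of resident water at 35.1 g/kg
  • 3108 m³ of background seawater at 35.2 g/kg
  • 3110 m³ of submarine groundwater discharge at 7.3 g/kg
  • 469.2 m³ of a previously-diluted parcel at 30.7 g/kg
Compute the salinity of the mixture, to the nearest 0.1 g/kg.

23.9 g/kg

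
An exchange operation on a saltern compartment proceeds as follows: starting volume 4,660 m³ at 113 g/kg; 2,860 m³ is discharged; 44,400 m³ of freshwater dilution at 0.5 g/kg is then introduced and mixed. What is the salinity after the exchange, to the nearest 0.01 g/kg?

4.88 g/kg

Remaining after removal: 1,800 m³ at 113 g/kg (salt = 203,400)
After addition: salt = 203,400 + 44,400×0.5 = 225,600; volume = 46,200 m³
S = 225,600 / 46,200 = 4.8831 g/kg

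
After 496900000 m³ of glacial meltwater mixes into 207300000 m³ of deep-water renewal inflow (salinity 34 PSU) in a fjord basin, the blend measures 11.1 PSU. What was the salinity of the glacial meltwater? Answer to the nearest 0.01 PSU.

1.55 PSU

Salt balance: 207,300,000×34 + 496,900,000×S = 704,200,000×11.1
7,048,200,000 + 496,900,000·S = 7,816,620,000
S = (7,816,620,000 − 7,048,200,000) / 496,900,000 = 1.5464 PSU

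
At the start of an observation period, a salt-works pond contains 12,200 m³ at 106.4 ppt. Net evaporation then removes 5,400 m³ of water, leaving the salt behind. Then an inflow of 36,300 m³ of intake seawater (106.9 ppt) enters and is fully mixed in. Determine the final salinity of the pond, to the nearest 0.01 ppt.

After evaporation: salt = 12,200×106.4 = 1,298,080; volume = 12,200 − 5,400 = 6,800 m³
After mixing: salt = 1,298,080 + 36,300×106.9 = 5,178,550; volume = 6,800 + 36,300 = 43,100 m³
S = 5,178,550 / 43,100 = 120.152 ppt

120.15 ppt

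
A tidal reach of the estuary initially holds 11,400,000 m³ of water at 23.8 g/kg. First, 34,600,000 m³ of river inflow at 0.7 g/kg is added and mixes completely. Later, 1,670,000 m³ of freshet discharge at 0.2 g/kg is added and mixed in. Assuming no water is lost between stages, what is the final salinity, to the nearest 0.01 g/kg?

6.21 g/kg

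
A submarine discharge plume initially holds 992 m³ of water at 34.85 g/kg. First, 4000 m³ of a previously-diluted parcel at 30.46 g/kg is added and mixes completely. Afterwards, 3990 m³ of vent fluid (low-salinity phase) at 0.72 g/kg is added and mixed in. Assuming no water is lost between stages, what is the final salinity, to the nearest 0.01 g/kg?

Mass of salt is conserved:
Initial salt = 992×34.85 = 34,571.2
After stage 1: salt = 34,571.2 + 4,000×30.46 = 156,411.2; volume = 4,992 m³; S = 31.332 g/kg
After stage 2: salt = 156,411.2 + 3,990×0.72 = 159,284; volume = 8,982 m³
S = 159,284 / 8,982 = 17.7337 g/kg

17.73 g/kg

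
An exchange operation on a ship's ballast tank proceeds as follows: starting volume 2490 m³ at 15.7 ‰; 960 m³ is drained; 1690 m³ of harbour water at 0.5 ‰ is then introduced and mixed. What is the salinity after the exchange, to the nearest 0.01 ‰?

7.72 ‰

Remaining after removal: 1,530 m³ at 15.7 ‰ (salt = 24,021)
After addition: salt = 24,021 + 1,690×0.5 = 24,866; volume = 3,220 m³
S = 24,866 / 3,220 = 7.7224 ‰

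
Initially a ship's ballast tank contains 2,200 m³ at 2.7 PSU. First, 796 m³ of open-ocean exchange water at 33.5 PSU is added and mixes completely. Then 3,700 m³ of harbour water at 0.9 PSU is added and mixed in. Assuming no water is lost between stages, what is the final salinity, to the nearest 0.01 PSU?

Conserving salt mass:
Initial salt = 2,200×2.7 = 5,940
After stage 1: salt = 5,940 + 796×33.5 = 32,606; volume = 2,996 m³; S = 10.883 PSU
After stage 2: salt = 32,606 + 3,700×0.9 = 35,936; volume = 6,696 m³
S = 35,936 / 6,696 = 5.3668 PSU

5.37 PSU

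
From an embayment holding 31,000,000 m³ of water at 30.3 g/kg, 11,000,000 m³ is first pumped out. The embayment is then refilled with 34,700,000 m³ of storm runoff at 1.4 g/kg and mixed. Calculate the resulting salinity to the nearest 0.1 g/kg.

12.0 g/kg

Remaining after removal: 20,000,000 m³ at 30.3 g/kg (salt = 606,000,000)
After addition: salt = 606,000,000 + 34,700,000×1.4 = 654,580,000; volume = 54,700,000 m³
S = 654,580,000 / 54,700,000 = 11.9667 g/kg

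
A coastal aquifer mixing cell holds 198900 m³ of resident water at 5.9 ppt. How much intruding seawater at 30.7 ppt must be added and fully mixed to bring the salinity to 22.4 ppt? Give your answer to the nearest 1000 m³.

Salt balance: 198,900×5.9 + V×30.7 = (198,900+V)×22.4
1,173,510 + 30.7V = 4,455,360 + 22.4V
3,281,850 = 8.3V
V = 395,403.61 m³

395000 m³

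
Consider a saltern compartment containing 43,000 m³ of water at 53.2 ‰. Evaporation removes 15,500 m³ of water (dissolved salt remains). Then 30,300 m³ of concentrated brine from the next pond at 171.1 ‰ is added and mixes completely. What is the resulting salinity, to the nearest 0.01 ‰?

129.27 ‰

After evaporation: salt = 43,000×53.2 = 2,287,600; volume = 43,000 − 15,500 = 27,500 m³
After mixing: salt = 2,287,600 + 30,300×171.1 = 7,471,930; volume = 27,500 + 30,300 = 57,800 m³
S = 7,471,930 / 57,800 = 129.2721 ‰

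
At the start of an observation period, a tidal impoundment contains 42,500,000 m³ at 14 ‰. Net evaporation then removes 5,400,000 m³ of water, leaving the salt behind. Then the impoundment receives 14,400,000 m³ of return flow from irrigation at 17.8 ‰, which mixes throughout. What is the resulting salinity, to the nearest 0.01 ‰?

16.53 ‰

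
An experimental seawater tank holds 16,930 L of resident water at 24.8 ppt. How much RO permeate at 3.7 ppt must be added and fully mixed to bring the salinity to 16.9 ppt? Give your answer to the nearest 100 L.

Salt balance: 16,930×24.8 + V×3.7 = (16,930+V)×16.9
419,864 + 3.7V = 286,117 + 16.9V
133,747 = 13.2V
V = 10,132.35 L

10100 L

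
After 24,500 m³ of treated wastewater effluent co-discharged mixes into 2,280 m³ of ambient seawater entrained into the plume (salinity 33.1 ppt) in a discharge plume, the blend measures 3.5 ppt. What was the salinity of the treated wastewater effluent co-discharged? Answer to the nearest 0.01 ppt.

Salt balance: 2,280×33.1 + 24,500×S = 26,780×3.5
75,468 + 24,500·S = 93,730
S = (93,730 − 75,468) / 24,500 = 0.7454 ppt

0.75 ppt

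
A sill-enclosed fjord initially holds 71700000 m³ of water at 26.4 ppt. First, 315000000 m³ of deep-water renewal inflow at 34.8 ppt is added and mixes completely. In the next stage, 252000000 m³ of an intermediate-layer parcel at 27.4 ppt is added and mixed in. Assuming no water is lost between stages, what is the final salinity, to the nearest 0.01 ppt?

Total salt / total volume:
Initial salt = 71,700,000×26.4 = 1,892,880,000
After stage 1: salt = 1,892,880,000 + 315,000,000×34.8 = 12,854,880,000; volume = 386,700,000 m³; S = 33.243 ppt
After stage 2: salt = 12,854,880,000 + 252,000,000×27.4 = 19,759,680,000; volume = 638,700,000 m³
S = 19,759,680,000 / 638,700,000 = 30.9373 ppt

30.94 ppt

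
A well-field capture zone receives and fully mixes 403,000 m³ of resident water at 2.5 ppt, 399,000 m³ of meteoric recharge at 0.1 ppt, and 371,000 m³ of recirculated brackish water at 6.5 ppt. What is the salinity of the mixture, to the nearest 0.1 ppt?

2.9 ppt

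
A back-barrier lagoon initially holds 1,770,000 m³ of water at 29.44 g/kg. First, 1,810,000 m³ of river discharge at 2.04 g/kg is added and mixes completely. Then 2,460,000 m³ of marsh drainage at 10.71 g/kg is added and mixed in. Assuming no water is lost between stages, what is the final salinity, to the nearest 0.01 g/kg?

13.60 g/kg

Salt balance:
Initial salt = 1,770,000×29.44 = 52,108,800
After stage 1: salt = 52,108,800 + 1,810,000×2.04 = 55,801,200; volume = 3,580,000 m³; S = 15.587 g/kg
After stage 2: salt = 55,801,200 + 2,460,000×10.71 = 82,147,800; volume = 6,040,000 m³
S = 82,147,800 / 6,040,000 = 13.6006 g/kg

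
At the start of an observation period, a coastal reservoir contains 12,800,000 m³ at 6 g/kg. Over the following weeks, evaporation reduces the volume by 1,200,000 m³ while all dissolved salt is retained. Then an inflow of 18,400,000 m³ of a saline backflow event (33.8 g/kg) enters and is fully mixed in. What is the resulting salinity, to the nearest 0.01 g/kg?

After evaporation: salt = 12,800,000×6 = 76,800,000; volume = 12,800,000 − 1,200,000 = 11,600,000 m³
After mixing: salt = 76,800,000 + 18,400,000×33.8 = 698,720,000; volume = 11,600,000 + 18,400,000 = 30,000,000 m³
S = 698,720,000 / 30,000,000 = 23.2907 g/kg

23.29 g/kg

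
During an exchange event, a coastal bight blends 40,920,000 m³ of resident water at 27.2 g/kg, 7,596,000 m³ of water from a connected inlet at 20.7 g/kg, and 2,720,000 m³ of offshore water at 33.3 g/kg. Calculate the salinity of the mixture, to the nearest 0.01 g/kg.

Conserving salt mass:
salt = 40,920,000×27.2 + 7,596,000×20.7 + 2,720,000×33.3 = 1,113,024,000 + 157,237,200 + 90,576,000 = 1,360,837,200
volume = 40,920,000 + 7,596,000 + 2,720,000 = 51,236,000 m³
S = 1,360,837,200 / 51,236,000 = 26.5602 g/kg

26.56 g/kg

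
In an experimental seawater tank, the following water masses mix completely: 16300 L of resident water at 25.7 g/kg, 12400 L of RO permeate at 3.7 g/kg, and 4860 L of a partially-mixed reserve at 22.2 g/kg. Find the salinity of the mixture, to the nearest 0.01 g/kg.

Total salt / total volume:
salt = 16,300×25.7 + 12,400×3.7 + 4,860×22.2 = 418,910 + 45,880 + 107,892 = 572,682
volume = 16,300 + 12,400 + 4,860 = 33,560 L
S = 572,682 / 33,560 = 17.0644 g/kg

17.06 g/kg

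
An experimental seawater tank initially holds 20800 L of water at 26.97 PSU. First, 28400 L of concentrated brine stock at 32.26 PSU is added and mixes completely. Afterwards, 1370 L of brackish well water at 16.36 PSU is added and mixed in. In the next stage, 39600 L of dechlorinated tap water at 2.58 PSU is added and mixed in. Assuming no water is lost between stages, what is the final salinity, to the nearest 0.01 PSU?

Total salt / total volume:
Initial salt = 20,800×26.97 = 560,976
After stage 1: salt = 560,976 + 28,400×32.26 = 1,477,160; volume = 49,200 L; S = 30.024 PSU
After stage 2: salt = 1,477,160 + 1,370×16.36 = 1,499,573.2; volume = 50,570 L; S = 29.653 PSU
After stage 3: salt = 1,499,573.2 + 39,600×2.58 = 1,601,741.2; volume = 90,170 L
S = 1,601,741.2 / 90,170 = 17.7636 PSU

17.76 PSU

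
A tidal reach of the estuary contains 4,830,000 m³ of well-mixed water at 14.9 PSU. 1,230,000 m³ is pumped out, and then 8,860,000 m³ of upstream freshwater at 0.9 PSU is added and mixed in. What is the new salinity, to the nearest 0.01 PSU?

4.94 PSU

Remaining after removal: 3,600,000 m³ at 14.9 PSU (salt = 53,640,000)
After addition: salt = 53,640,000 + 8,860,000×0.9 = 61,614,000; volume = 12,460,000 m³
S = 61,614,000 / 12,460,000 = 4.9449 PSU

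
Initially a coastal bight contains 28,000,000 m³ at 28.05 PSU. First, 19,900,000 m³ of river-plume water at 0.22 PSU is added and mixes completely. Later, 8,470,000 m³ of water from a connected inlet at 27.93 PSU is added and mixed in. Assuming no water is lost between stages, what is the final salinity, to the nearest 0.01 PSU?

Salt balance:
Initial salt = 28,000,000×28.05 = 785,400,000
After stage 1: salt = 785,400,000 + 19,900,000×0.22 = 789,778,000; volume = 47,900,000 m³; S = 16.488 PSU
After stage 2: salt = 789,778,000 + 8,470,000×27.93 = 1,026,345,100; volume = 56,370,000 m³
S = 1,026,345,100 / 56,370,000 = 18.2073 PSU

18.21 PSU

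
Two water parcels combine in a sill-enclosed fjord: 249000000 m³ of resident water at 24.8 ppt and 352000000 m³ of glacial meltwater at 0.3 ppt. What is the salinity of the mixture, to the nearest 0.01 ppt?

10.45 ppt

Conserving salt mass:
salt = 249,000,000×24.8 + 352,000,000×0.3 = 6,175,200,000 + 105,600,000 = 6,280,800,000
volume = 249,000,000 + 352,000,000 = 601,000,000 m³
S = 6,280,800,000 / 601,000,000 = 10.4506 ppt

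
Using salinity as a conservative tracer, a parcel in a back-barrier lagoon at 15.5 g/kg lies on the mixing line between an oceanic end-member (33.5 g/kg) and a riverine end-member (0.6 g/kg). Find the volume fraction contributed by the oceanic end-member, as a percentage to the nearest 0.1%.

45.3%

Let g be the oceanic fraction. Salt balance per unit volume:
g×33.5 + (1−g)×0.6 = 15.5
g = (15.5 − 0.6) / (33.5 − 0.6) = 14.9/32.9 = 0.4529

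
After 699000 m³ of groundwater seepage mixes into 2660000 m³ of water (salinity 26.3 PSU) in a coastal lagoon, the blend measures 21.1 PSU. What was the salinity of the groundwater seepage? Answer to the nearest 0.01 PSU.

Salt balance: 2,660,000×26.3 + 699,000×S = 3,359,000×21.1
69,958,000 + 699,000·S = 70,874,900
S = (70,874,900 − 69,958,000) / 699,000 = 1.3117 PSU

1.31 PSU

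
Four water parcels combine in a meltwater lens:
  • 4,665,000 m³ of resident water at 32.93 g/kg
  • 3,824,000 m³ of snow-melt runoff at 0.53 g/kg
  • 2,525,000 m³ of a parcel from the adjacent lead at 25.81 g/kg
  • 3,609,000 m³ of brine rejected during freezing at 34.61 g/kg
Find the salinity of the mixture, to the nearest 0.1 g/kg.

Salt balance:
salt = 4,665,000×32.93 + 3,824,000×0.53 + 2,525,000×25.81 + 3,609,000×34.61 = 153,618,450 + 2,026,720 + 65,170,250 + 124,907,490 = 345,722,910
volume = 4,665,000 + 3,824,000 + 2,525,000 + 3,609,000 = 14,623,000 m³
S = 345,722,910 / 14,623,000 = 23.642 g/kg

23.6 g/kg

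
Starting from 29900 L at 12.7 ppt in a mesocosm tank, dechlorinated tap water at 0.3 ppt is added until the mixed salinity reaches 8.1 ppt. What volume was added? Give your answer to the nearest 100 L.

17600 L

Salt balance: 29,900×12.7 + V×0.3 = (29,900+V)×8.1
379,730 + 0.3V = 242,190 + 8.1V
137,540 = 7.8V
V = 17,633.33 L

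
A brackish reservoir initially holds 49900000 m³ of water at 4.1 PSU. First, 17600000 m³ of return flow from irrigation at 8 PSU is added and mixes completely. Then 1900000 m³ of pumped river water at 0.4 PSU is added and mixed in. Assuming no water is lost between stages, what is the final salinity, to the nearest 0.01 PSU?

Weighted by volume,
Initial salt = 49,900,000×4.1 = 204,590,000
After stage 1: salt = 204,590,000 + 17,600,000×8 = 345,390,000; volume = 67,500,000 m³; S = 5.117 PSU
After stage 2: salt = 345,390,000 + 1,900,000×0.4 = 346,150,000; volume = 69,400,000 m³
S = 346,150,000 / 69,400,000 = 4.9878 PSU

4.99 PSU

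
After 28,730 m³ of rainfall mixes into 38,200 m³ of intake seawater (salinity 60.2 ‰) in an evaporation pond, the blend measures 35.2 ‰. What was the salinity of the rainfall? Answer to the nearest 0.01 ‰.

1.96 ‰

Salt balance: 38,200×60.2 + 28,730×S = 66,930×35.2
2,299,640 + 28,730·S = 2,355,936
S = (2,355,936 − 2,299,640) / 28,730 = 1.9595 ‰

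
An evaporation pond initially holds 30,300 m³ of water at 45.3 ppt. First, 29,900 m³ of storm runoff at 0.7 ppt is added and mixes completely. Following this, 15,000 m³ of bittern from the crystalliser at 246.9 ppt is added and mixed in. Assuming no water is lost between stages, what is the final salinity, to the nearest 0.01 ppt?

67.78 ppt

Weighted by volume,
Initial salt = 30,300×45.3 = 1,372,590
After stage 1: salt = 1,372,590 + 29,900×0.7 = 1,393,520; volume = 60,200 m³; S = 23.148 ppt
After stage 2: salt = 1,393,520 + 15,000×246.9 = 5,097,020; volume = 75,200 m³
S = 5,097,020 / 75,200 = 67.7795 ppt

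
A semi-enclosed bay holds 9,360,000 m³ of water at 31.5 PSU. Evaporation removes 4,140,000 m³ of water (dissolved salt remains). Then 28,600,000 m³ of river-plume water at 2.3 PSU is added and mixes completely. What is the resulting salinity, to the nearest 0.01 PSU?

After evaporation: salt = 9,360,000×31.5 = 294,840,000; volume = 9,360,000 − 4,140,000 = 5,220,000 m³
After mixing: salt = 294,840,000 + 28,600,000×2.3 = 360,620,000; volume = 5,220,000 + 28,600,000 = 33,820,000 m³
S = 360,620,000 / 33,820,000 = 10.6629 PSU

10.66 PSU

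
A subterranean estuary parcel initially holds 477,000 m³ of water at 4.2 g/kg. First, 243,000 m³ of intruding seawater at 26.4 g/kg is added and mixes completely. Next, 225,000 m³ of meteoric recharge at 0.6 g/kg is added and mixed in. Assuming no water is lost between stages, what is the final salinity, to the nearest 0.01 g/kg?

9.05 g/kg

Mass of salt is conserved:
Initial salt = 477,000×4.2 = 2,003,400
After stage 1: salt = 2,003,400 + 243,000×26.4 = 8,418,600; volume = 720,000 m³; S = 11.693 g/kg
After stage 2: salt = 8,418,600 + 225,000×0.6 = 8,553,600; volume = 945,000 m³
S = 8,553,600 / 945,000 = 9.0514 g/kg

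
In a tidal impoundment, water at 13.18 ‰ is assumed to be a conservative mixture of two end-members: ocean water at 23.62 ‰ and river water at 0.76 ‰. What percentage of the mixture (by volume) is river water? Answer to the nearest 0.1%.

45.7%

Let f be the freshwater fraction. Salt balance per unit volume:
f×0.76 + (1−f)×23.62 = 13.18
f = (23.62 − 13.18) / (23.62 − 0.76) = 10.44/22.86 = 0.4567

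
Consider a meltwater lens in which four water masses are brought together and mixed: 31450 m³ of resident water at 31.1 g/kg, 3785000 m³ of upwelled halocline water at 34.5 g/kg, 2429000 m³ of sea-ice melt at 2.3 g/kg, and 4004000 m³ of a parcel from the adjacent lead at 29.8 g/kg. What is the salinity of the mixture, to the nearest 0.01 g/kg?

25.02 g/kg

By conservation of dissolved salt,
salt = 31,450×31.1 + 3,785,000×34.5 + 2,429,000×2.3 + 4,004,000×29.8 = 978,095 + 130,582,500 + 5,586,700 + 119,319,200 = 256,466,495
volume = 31,450 + 3,785,000 + 2,429,000 + 4,004,000 = 10,249,450 m³
S = 256,466,495 / 10,249,450 = 25.0225 g/kg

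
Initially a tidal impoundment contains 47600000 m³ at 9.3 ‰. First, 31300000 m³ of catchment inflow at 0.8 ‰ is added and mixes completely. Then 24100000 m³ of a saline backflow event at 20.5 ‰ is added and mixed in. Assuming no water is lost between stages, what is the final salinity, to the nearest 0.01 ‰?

Weighted by volume,
Initial salt = 47,600,000×9.3 = 442,680,000
After stage 1: salt = 442,680,000 + 31,300,000×0.8 = 467,720,000; volume = 78,900,000 m³; S = 5.928 ‰
After stage 2: salt = 467,720,000 + 24,100,000×20.5 = 961,770,000; volume = 103,000,000 m³
S = 961,770,000 / 103,000,000 = 9.3376 ‰

9.34 ‰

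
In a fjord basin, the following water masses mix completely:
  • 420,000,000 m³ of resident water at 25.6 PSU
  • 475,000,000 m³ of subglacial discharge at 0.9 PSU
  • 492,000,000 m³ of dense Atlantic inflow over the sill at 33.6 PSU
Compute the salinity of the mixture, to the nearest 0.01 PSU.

By conservation of dissolved salt,
salt = 420,000,000×25.6 + 475,000,000×0.9 + 492,000,000×33.6 = 10,752,000,000 + 427,500,000 + 16,531,200,000 = 27,710,700,000
volume = 420,000,000 + 475,000,000 + 492,000,000 = 1,387,000,000 m³
S = 27,710,700,000 / 1,387,000,000 = 19.9789 PSU

19.98 PSU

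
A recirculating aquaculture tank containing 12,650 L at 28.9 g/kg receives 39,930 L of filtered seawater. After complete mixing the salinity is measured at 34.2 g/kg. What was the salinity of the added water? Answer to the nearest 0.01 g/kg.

Salt balance: 12,650×28.9 + 39,930×S = 52,580×34.2
365,585 + 39,930·S = 1,798,236
S = (1,798,236 − 365,585) / 39,930 = 35.8791 g/kg

35.88 g/kg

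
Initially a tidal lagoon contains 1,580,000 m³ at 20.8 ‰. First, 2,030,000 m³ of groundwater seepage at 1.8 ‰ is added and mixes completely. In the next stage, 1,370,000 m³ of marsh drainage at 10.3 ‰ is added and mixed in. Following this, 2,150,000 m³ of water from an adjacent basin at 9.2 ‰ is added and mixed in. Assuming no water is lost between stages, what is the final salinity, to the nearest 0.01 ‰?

9.88 ‰

Conserving salt mass:
Initial salt = 1,580,000×20.8 = 32,864,000
After stage 1: salt = 32,864,000 + 2,030,000×1.8 = 36,518,000; volume = 3,610,000 m³; S = 10.116 ‰
After stage 2: salt = 36,518,000 + 1,370,000×10.3 = 50,629,000; volume = 4,980,000 m³; S = 10.166 ‰
After stage 3: salt = 50,629,000 + 2,150,000×9.2 = 70,409,000; volume = 7,130,000 m³
S = 70,409,000 / 7,130,000 = 9.875 ‰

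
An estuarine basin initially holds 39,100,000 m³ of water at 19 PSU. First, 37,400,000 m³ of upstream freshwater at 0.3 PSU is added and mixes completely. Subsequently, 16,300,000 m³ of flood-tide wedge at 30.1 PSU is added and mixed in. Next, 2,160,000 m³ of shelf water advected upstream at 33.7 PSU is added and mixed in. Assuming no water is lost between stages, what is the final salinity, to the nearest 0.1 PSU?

13.9 PSU

Conserving salt mass:
Initial salt = 39,100,000×19 = 742,900,000
After stage 1: salt = 742,900,000 + 37,400,000×0.3 = 754,120,000; volume = 76,500,000 m³; S = 9.858 PSU
After stage 2: salt = 754,120,000 + 16,300,000×30.1 = 1,244,750,000; volume = 92,800,000 m³; S = 13.413 PSU
After stage 3: salt = 1,244,750,000 + 2,160,000×33.7 = 1,317,542,000; volume = 94,960,000 m³
S = 1,317,542,000 / 94,960,000 = 13.8747 PSU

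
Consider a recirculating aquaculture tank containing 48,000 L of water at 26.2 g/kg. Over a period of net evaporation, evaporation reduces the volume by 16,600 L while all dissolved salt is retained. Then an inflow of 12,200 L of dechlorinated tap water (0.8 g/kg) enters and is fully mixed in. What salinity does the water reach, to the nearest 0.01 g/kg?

29.07 g/kg

After evaporation: salt = 48,000×26.2 = 1,257,600; volume = 48,000 − 16,600 = 31,400 L
After mixing: salt = 1,257,600 + 12,200×0.8 = 1,267,360; volume = 31,400 + 12,200 = 43,600 L
S = 1,267,360 / 43,600 = 29.0679 g/kg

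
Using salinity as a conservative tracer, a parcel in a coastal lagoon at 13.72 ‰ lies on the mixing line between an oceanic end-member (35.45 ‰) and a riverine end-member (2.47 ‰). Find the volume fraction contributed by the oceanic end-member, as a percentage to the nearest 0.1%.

34.1%

Let g be the oceanic fraction. Salt balance per unit volume:
g×35.45 + (1−g)×2.47 = 13.72
g = (13.72 − 2.47) / (35.45 − 2.47) = 11.25/32.98 = 0.3411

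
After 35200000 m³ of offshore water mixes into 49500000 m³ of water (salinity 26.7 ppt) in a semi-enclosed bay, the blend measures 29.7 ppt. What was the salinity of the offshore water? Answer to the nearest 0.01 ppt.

33.92 ppt

Salt balance: 49,500,000×26.7 + 35,200,000×S = 84,700,000×29.7
1,321,650,000 + 35,200,000·S = 2,515,590,000
S = (2,515,590,000 − 1,321,650,000) / 35,200,000 = 33.9188 ppt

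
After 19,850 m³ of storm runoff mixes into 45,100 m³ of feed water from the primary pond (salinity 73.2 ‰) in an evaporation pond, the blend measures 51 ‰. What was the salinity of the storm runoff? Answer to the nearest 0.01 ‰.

Salt balance: 45,100×73.2 + 19,850×S = 64,950×51
3,301,320 + 19,850·S = 3,312,450
S = (3,312,450 − 3,301,320) / 19,850 = 0.5607 ‰

0.56 ‰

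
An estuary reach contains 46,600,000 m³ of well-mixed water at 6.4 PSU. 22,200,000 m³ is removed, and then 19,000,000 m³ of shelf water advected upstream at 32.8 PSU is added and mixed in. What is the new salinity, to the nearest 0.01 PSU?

17.96 PSU

Remaining after removal: 24,400,000 m³ at 6.4 PSU (salt = 156,160,000)
After addition: salt = 156,160,000 + 19,000,000×32.8 = 779,360,000; volume = 43,400,000 m³
S = 779,360,000 / 43,400,000 = 17.9576 PSU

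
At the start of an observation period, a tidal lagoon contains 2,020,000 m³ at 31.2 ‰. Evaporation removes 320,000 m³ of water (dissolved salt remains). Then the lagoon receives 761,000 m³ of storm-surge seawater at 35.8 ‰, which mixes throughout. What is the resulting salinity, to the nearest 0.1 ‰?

After evaporation: salt = 2,020,000×31.2 = 63,024,000; volume = 2,020,000 − 320,000 = 1,700,000 m³
After mixing: salt = 63,024,000 + 761,000×35.8 = 90,267,800; volume = 1,700,000 + 761,000 = 2,461,000 m³
S = 90,267,800 / 2,461,000 = 36.6793 ‰

36.7 ‰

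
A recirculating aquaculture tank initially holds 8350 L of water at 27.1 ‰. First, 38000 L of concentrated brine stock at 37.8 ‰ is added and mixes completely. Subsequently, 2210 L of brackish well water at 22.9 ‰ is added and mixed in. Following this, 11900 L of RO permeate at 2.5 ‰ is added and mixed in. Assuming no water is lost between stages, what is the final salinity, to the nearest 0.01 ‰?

Conserving salt mass:
Initial salt = 8,350×27.1 = 226,285
After stage 1: salt = 226,285 + 38,000×37.8 = 1,662,685; volume = 46,350 L; S = 35.872 ‰
After stage 2: salt = 1,662,685 + 2,210×22.9 = 1,713,294; volume = 48,560 L; S = 35.282 ‰
After stage 3: salt = 1,713,294 + 11,900×2.5 = 1,743,044; volume = 60,460 L
S = 1,743,044 / 60,460 = 28.8297 ‰

28.83 ‰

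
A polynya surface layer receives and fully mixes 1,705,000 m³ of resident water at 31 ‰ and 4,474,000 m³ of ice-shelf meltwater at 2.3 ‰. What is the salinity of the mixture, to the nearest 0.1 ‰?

By conservation of dissolved salt,
salt = 1,705,000×31 + 4,474,000×2.3 = 52,855,000 + 10,290,200 = 63,145,200
volume = 1,705,000 + 4,474,000 = 6,179,000 m³
S = 63,145,200 / 6,179,000 = 10.219 ‰

10.2 ‰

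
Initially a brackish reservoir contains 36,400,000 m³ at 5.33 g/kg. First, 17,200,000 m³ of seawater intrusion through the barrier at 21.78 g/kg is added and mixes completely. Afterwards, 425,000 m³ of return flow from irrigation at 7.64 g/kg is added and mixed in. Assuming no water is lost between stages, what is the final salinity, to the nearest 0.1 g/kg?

Salt balance:
Initial salt = 36,400,000×5.33 = 194,012,000
After stage 1: salt = 194,012,000 + 17,200,000×21.78 = 568,628,000; volume = 53,600,000 m³; S = 10.609 g/kg
After stage 2: salt = 568,628,000 + 425,000×7.64 = 571,875,000; volume = 54,025,000 m³
S = 571,875,000 / 54,025,000 = 10.5854 g/kg

10.6 g/kg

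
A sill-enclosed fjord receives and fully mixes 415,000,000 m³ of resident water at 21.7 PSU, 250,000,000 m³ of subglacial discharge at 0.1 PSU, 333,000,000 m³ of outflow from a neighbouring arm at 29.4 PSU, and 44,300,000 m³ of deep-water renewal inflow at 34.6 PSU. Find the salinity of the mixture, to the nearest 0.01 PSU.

19.53 PSU

Total salt / total volume:
salt = 415,000,000×21.7 + 250,000,000×0.1 + 333,000,000×29.4 + 44,300,000×34.6 = 9,005,500,000 + 25,000,000 + 9,790,200,000 + 1,532,780,000 = 20,353,480,000
volume = 415,000,000 + 250,000,000 + 333,000,000 + 44,300,000 = 1,042,300,000 m³
S = 20,353,480,000 / 1,042,300,000 = 19.5275 PSU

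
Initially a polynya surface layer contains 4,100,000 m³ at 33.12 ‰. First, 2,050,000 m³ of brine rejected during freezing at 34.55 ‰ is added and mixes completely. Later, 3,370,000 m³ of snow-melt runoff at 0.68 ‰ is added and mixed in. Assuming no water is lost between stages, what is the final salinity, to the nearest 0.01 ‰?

21.94 ‰

Salt balance:
Initial salt = 4,100,000×33.12 = 135,792,000
After stage 1: salt = 135,792,000 + 2,050,000×34.55 = 206,619,500; volume = 6,150,000 m³; S = 33.597 ‰
After stage 2: salt = 206,619,500 + 3,370,000×0.68 = 208,911,100; volume = 9,520,000 m³
S = 208,911,100 / 9,520,000 = 21.9444 ‰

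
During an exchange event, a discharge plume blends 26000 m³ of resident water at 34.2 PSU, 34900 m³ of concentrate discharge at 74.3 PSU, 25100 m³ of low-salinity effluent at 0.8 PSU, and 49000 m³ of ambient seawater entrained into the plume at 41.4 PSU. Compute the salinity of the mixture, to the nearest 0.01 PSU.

By conservation of dissolved salt,
salt = 26,000×34.2 + 34,900×74.3 + 25,100×0.8 + 49,000×41.4 = 889,200 + 2,593,070 + 20,080 + 2,028,600 = 5,530,950
volume = 26,000 + 34,900 + 25,100 + 49,000 = 135,000 m³
S = 5,530,950 / 135,000 = 40.97 PSU

40.97 PSU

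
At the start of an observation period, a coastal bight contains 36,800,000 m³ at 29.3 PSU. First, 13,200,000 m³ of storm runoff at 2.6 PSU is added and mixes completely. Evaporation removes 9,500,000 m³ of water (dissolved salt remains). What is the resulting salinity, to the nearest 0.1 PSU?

27.5 PSU

After mixing: salt = 36,800,000×29.3 + 13,200,000×2.6 = 1,112,560,000; volume = 50,000,000 m³
After evaporation: salt unchanged = 1,112,560,000; volume = 50,000,000 − 9,500,000 = 40,500,000 m³
S = 1,112,560,000 / 40,500,000 = 27.4706 PSU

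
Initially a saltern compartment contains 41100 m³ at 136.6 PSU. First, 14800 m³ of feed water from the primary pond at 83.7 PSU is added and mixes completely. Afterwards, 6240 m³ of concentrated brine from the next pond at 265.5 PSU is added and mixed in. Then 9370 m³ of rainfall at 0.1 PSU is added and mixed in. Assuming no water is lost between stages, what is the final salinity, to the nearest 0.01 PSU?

119.01 PSU

By conservation of dissolved salt,
Initial salt = 41,100×136.6 = 5,614,260
After stage 1: salt = 5,614,260 + 14,800×83.7 = 6,853,020; volume = 55,900 m³; S = 122.594 PSU
After stage 2: salt = 6,853,020 + 6,240×265.5 = 8,509,740; volume = 62,140 m³; S = 136.945 PSU
After stage 3: salt = 8,509,740 + 9,370×0.1 = 8,510,677; volume = 71,510 m³
S = 8,510,677 / 71,510 = 119.0138 PSU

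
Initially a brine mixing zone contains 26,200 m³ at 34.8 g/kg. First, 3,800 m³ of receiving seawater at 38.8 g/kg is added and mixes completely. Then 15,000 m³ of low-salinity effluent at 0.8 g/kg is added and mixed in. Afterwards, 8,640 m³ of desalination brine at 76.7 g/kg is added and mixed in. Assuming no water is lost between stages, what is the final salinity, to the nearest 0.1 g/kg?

32.3 g/kg

Total salt / total volume:
Initial salt = 26,200×34.8 = 911,760
After stage 1: salt = 911,760 + 3,800×38.8 = 1,059,200; volume = 30,000 m³; S = 35.307 g/kg
After stage 2: salt = 1,059,200 + 15,000×0.8 = 1,071,200; volume = 45,000 m³; S = 23.804 g/kg
After stage 3: salt = 1,071,200 + 8,640×76.7 = 1,733,888; volume = 53,640 m³
S = 1,733,888 / 53,640 = 32.3245 g/kg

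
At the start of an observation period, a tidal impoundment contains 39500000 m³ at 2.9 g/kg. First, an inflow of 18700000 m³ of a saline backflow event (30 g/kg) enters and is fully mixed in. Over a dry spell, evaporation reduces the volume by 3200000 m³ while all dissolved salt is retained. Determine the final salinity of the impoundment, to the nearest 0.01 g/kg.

After mixing: salt = 39,500,000×2.9 + 18,700,000×30 = 675,550,000; volume = 58,200,000 m³
After evaporation: salt unchanged = 675,550,000; volume = 58,200,000 − 3,200,000 = 55,000,000 m³
S = 675,550,000 / 55,000,000 = 12.2827 g/kg

12.28 g/kg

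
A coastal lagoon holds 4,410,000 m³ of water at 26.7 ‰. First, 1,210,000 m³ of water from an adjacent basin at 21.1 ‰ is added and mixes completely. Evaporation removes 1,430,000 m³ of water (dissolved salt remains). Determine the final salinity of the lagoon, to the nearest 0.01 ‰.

After mixing: salt = 4,410,000×26.7 + 1,210,000×21.1 = 143,278,000; volume = 5,620,000 m³
After evaporation: salt unchanged = 143,278,000; volume = 5,620,000 − 1,430,000 = 4,190,000 m³
S = 143,278,000 / 4,190,000 = 34.1952 ‰

34.20 ‰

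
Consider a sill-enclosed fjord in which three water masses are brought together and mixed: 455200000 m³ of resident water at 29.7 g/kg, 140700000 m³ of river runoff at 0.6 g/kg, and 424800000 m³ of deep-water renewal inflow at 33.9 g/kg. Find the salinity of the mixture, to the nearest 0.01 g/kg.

27.44 g/kg

Mass of salt is conserved:
salt = 455,200,000×29.7 + 140,700,000×0.6 + 424,800,000×33.9 = 13,519,440,000 + 84,420,000 + 14,400,720,000 = 28,004,580,000
volume = 455,200,000 + 140,700,000 + 424,800,000 = 1,020,700,000 m³
S = 28,004,580,000 / 1,020,700,000 = 27.4366 g/kg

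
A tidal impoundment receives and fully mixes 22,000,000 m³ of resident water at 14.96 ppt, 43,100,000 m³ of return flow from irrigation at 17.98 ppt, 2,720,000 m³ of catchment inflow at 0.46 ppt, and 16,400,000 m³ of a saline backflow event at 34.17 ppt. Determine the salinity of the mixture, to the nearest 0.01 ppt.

19.78 ppt

By conservation of dissolved salt,
salt = 22,000,000×14.96 + 43,100,000×17.98 + 2,720,000×0.46 + 16,400,000×34.17 = 329,120,000 + 774,938,000 + 1,251,200 + 560,388,000 = 1,665,697,200
volume = 22,000,000 + 43,100,000 + 2,720,000 + 16,400,000 = 84,220,000 m³
S = 1,665,697,200 / 84,220,000 = 19.7779 ppt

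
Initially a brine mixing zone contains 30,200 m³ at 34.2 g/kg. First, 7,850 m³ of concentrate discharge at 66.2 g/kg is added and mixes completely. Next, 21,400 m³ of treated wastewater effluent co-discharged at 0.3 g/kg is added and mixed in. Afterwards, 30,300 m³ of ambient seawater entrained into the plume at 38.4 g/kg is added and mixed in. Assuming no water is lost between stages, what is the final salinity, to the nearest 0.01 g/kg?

Weighted by volume,
Initial salt = 30,200×34.2 = 1,032,840
After stage 1: salt = 1,032,840 + 7,850×66.2 = 1,552,510; volume = 38,050 m³; S = 40.802 g/kg
After stage 2: salt = 1,552,510 + 21,400×0.3 = 1,558,930; volume = 59,450 m³; S = 26.223 g/kg
After stage 3: salt = 1,558,930 + 30,300×38.4 = 2,722,450; volume = 89,750 m³
S = 2,722,450 / 89,750 = 30.3337 g/kg

30.33 g/kg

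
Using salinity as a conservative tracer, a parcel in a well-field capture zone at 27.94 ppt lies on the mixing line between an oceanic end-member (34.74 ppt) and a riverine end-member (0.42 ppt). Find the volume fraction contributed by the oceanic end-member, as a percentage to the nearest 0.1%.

Let g be the oceanic fraction. Salt balance per unit volume:
g×34.74 + (1−g)×0.42 = 27.94
g = (27.94 − 0.42) / (34.74 − 0.42) = 27.52/34.32 = 0.8019

80.2%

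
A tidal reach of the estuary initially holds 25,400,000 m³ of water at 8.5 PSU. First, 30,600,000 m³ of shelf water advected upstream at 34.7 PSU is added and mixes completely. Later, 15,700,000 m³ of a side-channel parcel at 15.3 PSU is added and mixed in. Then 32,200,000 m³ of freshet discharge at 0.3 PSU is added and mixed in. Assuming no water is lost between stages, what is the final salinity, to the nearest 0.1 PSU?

Conserving salt mass:
Initial salt = 25,400,000×8.5 = 215,900,000
After stage 1: salt = 215,900,000 + 30,600,000×34.7 = 1,277,720,000; volume = 56,000,000 m³; S = 22.816 PSU
After stage 2: salt = 1,277,720,000 + 15,700,000×15.3 = 1,517,930,000; volume = 71,700,000 m³; S = 21.171 PSU
After stage 3: salt = 1,517,930,000 + 32,200,000×0.3 = 1,527,590,000; volume = 103,900,000 m³
S = 1,527,590,000 / 103,900,000 = 14.7025 PSU

14.7 PSU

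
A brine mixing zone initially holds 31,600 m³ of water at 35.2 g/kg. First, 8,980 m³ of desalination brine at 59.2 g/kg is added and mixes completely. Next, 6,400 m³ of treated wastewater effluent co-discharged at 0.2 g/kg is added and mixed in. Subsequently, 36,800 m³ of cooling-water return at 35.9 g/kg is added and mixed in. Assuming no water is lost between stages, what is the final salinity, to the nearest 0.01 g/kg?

Weighted by volume,
Initial salt = 31,600×35.2 = 1,112,320
After stage 1: salt = 1,112,320 + 8,980×59.2 = 1,643,936; volume = 40,580 m³; S = 40.511 g/kg
After stage 2: salt = 1,643,936 + 6,400×0.2 = 1,645,216; volume = 46,980 m³; S = 35.019 g/kg
After stage 3: salt = 1,645,216 + 36,800×35.9 = 2,966,336; volume = 83,780 m³
S = 2,966,336 / 83,780 = 35.4063 g/kg

35.41 g/kg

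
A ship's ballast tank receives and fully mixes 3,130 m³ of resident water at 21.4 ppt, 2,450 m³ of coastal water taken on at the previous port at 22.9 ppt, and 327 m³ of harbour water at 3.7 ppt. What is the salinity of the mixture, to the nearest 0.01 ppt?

21.04 ppt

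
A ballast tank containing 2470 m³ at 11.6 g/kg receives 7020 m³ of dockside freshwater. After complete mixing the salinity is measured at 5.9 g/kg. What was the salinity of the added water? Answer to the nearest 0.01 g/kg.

3.89 g/kg

Salt balance: 2,470×11.6 + 7,020×S = 9,490×5.9
28,652 + 7,020·S = 55,991
S = (55,991 − 28,652) / 7,020 = 3.8944 g/kg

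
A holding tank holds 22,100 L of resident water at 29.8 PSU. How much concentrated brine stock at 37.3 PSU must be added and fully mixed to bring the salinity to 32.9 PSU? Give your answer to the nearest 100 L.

15600 L

Salt balance: 22,100×29.8 + V×37.3 = (22,100+V)×32.9
658,580 + 37.3V = 727,090 + 32.9V
68,510 = 4.4V
V = 15,570.45 L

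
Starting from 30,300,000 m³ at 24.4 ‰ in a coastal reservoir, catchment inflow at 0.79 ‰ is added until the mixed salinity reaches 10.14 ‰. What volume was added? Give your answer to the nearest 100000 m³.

46200000 m³

Salt balance: 30,300,000×24.4 + V×0.79 = (30,300,000+V)×10.14
739,320,000 + 0.79V = 307,242,000 + 10.14V
432,078,000 = 9.35V
V = 46,211,550.8 m³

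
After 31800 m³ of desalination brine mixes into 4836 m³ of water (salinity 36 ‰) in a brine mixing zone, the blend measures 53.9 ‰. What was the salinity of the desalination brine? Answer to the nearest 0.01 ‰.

Salt balance: 4,836×36 + 31,800×S = 36,636×53.9
174,096 + 31,800·S = 1,974,680.4
S = (1,974,680.4 − 174,096) / 31,800 = 56.6222 ‰

56.62 ‰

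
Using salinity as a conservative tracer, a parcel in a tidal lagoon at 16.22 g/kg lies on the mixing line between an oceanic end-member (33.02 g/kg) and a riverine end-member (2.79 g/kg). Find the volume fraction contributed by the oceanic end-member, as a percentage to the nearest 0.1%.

44.4%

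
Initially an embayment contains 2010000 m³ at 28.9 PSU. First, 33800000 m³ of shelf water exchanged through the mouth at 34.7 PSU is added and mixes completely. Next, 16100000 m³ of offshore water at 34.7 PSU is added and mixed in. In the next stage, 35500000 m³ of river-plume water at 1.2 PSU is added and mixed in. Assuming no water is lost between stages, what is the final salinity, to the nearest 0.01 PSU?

20.96 PSU

Mass of salt is conserved:
Initial salt = 2,010,000×28.9 = 58,089,000
After stage 1: salt = 58,089,000 + 33,800,000×34.7 = 1,230,949,000; volume = 35,810,000 m³; S = 34.374 PSU
After stage 2: salt = 1,230,949,000 + 16,100,000×34.7 = 1,789,619,000; volume = 51,910,000 m³; S = 34.475 PSU
After stage 3: salt = 1,789,619,000 + 35,500,000×1.2 = 1,832,219,000; volume = 87,410,000 m³
S = 1,832,219,000 / 87,410,000 = 20.9612 PSU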